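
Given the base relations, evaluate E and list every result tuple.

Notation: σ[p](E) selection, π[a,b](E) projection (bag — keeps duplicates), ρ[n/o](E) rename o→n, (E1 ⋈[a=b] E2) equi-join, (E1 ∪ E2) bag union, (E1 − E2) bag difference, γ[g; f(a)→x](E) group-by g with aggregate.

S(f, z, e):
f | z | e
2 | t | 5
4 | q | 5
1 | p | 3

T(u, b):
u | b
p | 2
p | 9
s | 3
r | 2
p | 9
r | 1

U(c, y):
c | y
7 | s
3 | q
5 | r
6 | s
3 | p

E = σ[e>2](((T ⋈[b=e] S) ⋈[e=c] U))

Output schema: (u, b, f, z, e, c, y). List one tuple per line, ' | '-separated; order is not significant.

Row counts bottom-up:
  T → 6
  S → 3
  (T ⋈[b=e] S) → 1
  U → 5
  ((T ⋈[b=e] S) ⋈[e=c] U) → 2
  σ[e>2](((T ⋈[b=e] S) ⋈[e=c] U)) → 2

== RESULT ==
u | b | f | z | e | c | y
s | 3 | 1 | p | 3 | 3 | p
s | 3 | 1 | p | 3 | 3 | q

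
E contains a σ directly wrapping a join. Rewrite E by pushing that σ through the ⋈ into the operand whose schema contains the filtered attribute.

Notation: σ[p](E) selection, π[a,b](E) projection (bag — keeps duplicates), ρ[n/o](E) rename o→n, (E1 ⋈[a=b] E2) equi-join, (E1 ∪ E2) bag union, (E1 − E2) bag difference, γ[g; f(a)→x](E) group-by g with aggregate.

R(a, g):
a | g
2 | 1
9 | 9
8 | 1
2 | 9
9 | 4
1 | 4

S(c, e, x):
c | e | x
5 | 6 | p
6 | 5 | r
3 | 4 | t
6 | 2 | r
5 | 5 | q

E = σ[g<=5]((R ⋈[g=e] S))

σ filters on g, owned by the left side.
E' = (σ[g<=5](R) ⋈[g=e] S)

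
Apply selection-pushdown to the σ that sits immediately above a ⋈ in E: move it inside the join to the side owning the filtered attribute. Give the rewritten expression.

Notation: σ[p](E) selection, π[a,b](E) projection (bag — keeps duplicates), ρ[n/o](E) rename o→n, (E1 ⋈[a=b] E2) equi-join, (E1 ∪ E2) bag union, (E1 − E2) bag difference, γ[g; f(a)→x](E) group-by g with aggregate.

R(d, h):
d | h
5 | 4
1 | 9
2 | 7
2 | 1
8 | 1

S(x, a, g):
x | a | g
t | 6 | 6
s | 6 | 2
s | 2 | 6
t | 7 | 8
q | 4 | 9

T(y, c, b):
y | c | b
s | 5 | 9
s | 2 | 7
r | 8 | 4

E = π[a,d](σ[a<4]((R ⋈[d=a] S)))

σ filters on a, owned by the right side.
E' = π[a,d]((R ⋈[d=a] σ[a<4](S)))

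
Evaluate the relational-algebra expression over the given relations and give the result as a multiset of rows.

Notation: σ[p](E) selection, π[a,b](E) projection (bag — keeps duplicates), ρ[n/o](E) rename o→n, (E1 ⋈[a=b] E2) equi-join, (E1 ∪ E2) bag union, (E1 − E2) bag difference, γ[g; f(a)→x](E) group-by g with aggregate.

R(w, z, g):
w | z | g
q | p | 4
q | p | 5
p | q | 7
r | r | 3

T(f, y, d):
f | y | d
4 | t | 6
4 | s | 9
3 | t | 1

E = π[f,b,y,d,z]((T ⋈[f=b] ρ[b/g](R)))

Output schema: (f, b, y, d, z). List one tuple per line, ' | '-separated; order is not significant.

Stepwise |·|:
  T → 3
  R → 4
  ρ[b/g](R) → 4
  (T ⋈[f=b] ρ[b/g](R)) → 3
  π[f,b,y,d,z]((T ⋈[f=b] ρ[b/g](R))) → 3

== RESULT ==
f | b | y | d | z
3 | 3 | t | 1 | r
4 | 4 | s | 9 | p
4 | 4 | t | 6 | p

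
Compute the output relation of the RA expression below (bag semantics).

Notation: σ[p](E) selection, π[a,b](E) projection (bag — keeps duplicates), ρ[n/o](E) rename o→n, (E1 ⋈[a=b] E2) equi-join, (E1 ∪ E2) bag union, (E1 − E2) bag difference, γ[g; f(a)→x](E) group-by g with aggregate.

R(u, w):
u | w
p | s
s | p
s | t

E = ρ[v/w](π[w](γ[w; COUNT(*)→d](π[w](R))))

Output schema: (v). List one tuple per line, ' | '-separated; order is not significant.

Row counts bottom-up:
  R → 3
  π[w](R) → 3
  γ[w; COUNT(*)→d](π[w](R)) → 3
  π[w](γ[w; COUNT(*)→d](π[w](R))) → 3
  ρ[v/w](π[w](γ[w; COUNT(*)→d](π[w](R)))) → 3

== RESULT ==
v
p
s
t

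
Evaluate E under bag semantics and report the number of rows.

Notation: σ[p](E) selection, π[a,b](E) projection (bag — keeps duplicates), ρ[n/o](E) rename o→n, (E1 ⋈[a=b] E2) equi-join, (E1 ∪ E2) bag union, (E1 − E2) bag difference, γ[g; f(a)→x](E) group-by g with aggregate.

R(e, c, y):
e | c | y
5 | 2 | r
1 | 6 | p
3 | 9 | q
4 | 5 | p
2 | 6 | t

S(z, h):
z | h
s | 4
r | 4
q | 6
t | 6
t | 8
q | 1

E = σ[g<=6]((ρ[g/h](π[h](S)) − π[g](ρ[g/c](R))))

Subexpression sizes:
  S → 6
  π[h](S) → 6
  ρ[g/h](π[h](S)) → 6
  R → 5
  ρ[g/c](R) → 5
  π[g](ρ[g/c](R)) → 5
  (ρ[g/h](π[h](S)) − π[g](ρ[g/c](R))) → 4
  σ[g<=6]((ρ[g/h](π[h](S)) − π[g](ρ[g/c](R)))) → 3

|E| = 3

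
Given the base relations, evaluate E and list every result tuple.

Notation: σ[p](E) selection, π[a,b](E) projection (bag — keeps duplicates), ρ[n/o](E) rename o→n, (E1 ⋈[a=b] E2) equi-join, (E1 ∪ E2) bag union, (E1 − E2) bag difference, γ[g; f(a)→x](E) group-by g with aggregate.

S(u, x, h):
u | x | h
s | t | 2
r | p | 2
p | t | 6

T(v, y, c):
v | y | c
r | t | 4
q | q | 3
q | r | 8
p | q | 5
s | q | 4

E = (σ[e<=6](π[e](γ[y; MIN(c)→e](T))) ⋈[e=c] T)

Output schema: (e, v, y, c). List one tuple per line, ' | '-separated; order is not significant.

Subexpression sizes:
  T → 5
  γ[y; MIN(c)→e](T) → 3
  π[e](γ[y; MIN(c)→e](T)) → 3
  σ[e<=6](π[e](γ[y; MIN(c)→e](T))) → 2
  T → 5
  (σ[e<=6](π[e](γ[y; MIN(c)→e](T))) ⋈[e=c] T) → 3

== RESULT ==
e | v | y | c
3 | q | q | 3
4 | r | t | 4
4 | s | q | 4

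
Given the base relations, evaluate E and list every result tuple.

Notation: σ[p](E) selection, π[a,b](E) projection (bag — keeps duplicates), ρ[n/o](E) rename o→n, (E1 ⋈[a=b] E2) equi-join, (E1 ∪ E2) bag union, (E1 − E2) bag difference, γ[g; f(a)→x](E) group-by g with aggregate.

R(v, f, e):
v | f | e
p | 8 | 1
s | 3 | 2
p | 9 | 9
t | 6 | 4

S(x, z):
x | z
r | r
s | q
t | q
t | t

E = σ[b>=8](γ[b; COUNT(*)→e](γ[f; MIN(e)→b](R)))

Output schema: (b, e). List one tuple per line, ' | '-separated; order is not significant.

Per-node cardinality:
  R → 4
  γ[f; MIN(e)→b](R) → 4
  γ[b; COUNT(*)→e](γ[f; MIN(e)→b](R)) → 4
  σ[b>=8](γ[b; COUNT(*)→e](γ[f; MIN(e)→b](R))) → 1

== RESULT ==
b | e
9 | 1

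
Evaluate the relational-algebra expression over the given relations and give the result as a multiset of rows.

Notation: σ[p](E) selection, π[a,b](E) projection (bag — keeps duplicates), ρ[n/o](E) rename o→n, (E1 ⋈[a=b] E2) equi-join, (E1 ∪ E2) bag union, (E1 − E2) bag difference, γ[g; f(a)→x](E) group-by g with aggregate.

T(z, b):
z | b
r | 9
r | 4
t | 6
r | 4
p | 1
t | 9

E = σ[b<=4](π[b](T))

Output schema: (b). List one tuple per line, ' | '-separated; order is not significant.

Per-node cardinality:
  T → 6
  π[b](T) → 6
  σ[b<=4](π[b](T)) → 3

== RESULT ==
b
1
4
4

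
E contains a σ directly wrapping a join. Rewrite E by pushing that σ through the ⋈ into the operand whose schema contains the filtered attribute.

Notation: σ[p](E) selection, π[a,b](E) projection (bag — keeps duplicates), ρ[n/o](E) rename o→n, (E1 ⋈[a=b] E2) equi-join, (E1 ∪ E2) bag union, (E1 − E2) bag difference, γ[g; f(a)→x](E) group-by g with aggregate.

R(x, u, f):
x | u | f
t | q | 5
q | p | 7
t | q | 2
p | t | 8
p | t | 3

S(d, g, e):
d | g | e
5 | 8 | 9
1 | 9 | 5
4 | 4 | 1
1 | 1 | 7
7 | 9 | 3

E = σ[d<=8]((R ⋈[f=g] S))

σ filters on d, owned by the right side.
E' = (R ⋈[f=g] σ[d<=8](S))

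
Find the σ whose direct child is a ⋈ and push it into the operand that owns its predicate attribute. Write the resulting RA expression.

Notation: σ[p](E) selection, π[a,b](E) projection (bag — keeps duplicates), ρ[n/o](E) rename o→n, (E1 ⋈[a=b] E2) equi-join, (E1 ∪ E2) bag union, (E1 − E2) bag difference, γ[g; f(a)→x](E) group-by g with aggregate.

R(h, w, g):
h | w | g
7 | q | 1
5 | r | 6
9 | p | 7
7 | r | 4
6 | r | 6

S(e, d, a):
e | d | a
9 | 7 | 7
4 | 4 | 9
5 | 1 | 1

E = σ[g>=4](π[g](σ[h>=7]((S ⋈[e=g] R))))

σ filters on h, owned by the right side.
E' = σ[g>=4](π[g]((S ⋈[e=g] σ[h>=7](R))))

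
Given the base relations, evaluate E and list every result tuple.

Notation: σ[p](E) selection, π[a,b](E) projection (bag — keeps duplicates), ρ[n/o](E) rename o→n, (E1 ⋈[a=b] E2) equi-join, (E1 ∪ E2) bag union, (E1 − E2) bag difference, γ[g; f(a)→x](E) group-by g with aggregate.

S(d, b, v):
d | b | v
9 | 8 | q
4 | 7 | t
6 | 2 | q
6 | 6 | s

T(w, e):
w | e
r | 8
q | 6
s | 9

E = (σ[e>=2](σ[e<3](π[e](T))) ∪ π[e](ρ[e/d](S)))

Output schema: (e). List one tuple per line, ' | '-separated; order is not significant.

Stepwise |·|:
  T → 3
  π[e](T) → 3
  σ[e<3](π[e](T)) → 0
  σ[e>=2](σ[e<3](π[e](T))) → 0
  S → 4
  ρ[e/d](S) → 4
  π[e](ρ[e/d](S)) → 4
  (σ[e>=2](σ[e<3](π[e](T))) ∪ π[e](ρ[e/d](S))) → 4

== RESULT ==
e
4
6
6
9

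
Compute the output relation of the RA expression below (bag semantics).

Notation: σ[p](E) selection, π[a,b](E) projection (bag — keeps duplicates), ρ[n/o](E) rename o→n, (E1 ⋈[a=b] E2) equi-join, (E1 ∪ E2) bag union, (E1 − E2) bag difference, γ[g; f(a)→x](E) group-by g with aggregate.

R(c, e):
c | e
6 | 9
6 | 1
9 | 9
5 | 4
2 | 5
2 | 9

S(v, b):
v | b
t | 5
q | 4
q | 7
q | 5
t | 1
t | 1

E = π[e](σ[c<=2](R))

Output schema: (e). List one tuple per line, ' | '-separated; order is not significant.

Stepwise |·|:
  R → 6
  σ[c<=2](R) → 2
  π[e](σ[c<=2](R)) → 2

== RESULT ==
e
5
9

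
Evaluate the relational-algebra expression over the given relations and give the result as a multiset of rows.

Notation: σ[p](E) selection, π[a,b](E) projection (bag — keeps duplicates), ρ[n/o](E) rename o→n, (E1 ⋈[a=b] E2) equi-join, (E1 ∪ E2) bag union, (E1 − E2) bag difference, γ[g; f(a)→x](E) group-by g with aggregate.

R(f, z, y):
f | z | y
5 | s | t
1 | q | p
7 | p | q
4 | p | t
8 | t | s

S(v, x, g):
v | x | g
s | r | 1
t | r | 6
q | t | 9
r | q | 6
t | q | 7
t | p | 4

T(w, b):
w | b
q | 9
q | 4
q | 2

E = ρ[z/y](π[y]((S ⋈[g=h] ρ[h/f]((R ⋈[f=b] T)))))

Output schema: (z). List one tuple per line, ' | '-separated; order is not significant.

Row counts bottom-up:
  S → 6
  R → 5
  T → 3
  (R ⋈[f=b] T) → 1
  ρ[h/f]((R ⋈[f=b] T)) → 1
  (S ⋈[g=h] ρ[h/f]((R ⋈[f=b] T))) → 1
  π[y]((S ⋈[g=h] ρ[h/f]((R ⋈[f=b] T)))) → 1
  ρ[z/y](π[y]((S ⋈[g=h] ρ[h/f]((R ⋈[f=b] T))))) → 1

== RESULT ==
z
t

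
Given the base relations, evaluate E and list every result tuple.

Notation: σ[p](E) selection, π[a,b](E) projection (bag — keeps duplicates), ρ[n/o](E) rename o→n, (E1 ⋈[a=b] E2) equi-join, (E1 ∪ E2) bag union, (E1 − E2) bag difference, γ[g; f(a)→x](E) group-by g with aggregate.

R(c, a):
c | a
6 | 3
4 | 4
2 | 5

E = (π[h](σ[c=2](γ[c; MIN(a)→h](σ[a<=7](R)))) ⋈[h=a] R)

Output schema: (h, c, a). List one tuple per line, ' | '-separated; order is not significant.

Stepwise |·|:
  R → 3
  σ[a<=7](R) → 3
  γ[c; MIN(a)→h](σ[a<=7](R)) → 3
  σ[c=2](γ[c; MIN(a)→h](σ[a<=7](R))) → 1
  π[h](σ[c=2](γ[c; MIN(a)→h](σ[a<=7](R)))) → 1
  R → 3
  (π[h](σ[c=2](γ[c; MIN(a)→h](σ[a<=7](R)))) ⋈[h=a] R) → 1

== RESULT ==
h | c | a
5 | 2 | 5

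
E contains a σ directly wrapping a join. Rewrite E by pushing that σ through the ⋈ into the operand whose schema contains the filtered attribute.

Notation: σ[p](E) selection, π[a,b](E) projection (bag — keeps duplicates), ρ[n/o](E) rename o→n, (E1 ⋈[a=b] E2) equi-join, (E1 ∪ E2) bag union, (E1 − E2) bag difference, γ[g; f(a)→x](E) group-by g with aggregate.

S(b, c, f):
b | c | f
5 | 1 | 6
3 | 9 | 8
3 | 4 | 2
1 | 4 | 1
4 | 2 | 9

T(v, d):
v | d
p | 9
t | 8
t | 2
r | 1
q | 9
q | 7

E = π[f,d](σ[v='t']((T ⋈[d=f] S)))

σ filters on v, owned by the left side.
E' = π[f,d]((σ[v='t'](T) ⋈[d=f] S))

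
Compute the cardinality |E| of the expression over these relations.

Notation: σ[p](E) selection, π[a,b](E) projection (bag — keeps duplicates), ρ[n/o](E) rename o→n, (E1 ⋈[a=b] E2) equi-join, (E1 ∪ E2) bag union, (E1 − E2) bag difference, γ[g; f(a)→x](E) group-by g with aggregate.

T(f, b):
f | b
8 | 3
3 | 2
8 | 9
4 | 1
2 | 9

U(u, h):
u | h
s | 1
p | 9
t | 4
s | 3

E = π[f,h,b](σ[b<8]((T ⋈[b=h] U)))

Stepwise |·|:
  T → 5
  U → 4
  (T ⋈[b=h] U) → 4
  σ[b<8]((T ⋈[b=h] U)) → 2
  π[f,h,b](σ[b<8]((T ⋈[b=h] U))) → 2

|E| = 2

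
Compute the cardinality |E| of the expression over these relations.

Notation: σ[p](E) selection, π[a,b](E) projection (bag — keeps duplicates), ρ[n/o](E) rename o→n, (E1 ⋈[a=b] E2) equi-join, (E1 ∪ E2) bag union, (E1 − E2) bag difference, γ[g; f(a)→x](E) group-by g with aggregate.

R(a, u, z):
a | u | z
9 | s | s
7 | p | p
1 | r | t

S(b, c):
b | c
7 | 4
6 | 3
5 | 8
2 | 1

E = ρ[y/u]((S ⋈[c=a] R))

Subexpression sizes:
  S → 4
  R → 3
  (S ⋈[c=a] R) → 1
  ρ[y/u]((S ⋈[c=a] R)) → 1

|E| = 1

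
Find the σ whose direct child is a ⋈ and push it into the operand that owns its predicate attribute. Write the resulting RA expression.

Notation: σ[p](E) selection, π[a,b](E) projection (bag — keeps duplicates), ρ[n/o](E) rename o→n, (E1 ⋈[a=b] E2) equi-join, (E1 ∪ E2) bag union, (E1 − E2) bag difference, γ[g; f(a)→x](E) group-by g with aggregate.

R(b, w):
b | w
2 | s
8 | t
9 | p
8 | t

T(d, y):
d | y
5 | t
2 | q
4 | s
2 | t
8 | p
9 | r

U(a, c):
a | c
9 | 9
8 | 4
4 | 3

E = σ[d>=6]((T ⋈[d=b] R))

σ filters on d, owned by the left side.
E' = (σ[d>=6](T) ⋈[d=b] R)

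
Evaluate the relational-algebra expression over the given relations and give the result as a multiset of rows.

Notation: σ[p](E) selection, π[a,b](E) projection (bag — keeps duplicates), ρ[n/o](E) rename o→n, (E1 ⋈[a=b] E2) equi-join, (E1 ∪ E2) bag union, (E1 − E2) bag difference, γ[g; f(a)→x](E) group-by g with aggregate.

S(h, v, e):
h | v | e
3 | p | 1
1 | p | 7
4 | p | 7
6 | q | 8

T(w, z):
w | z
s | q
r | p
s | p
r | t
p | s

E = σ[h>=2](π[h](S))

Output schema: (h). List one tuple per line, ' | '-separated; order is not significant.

Stepwise |·|:
  S → 4
  π[h](S) → 4
  σ[h>=2](π[h](S)) → 3

== RESULT ==
h
3
4
6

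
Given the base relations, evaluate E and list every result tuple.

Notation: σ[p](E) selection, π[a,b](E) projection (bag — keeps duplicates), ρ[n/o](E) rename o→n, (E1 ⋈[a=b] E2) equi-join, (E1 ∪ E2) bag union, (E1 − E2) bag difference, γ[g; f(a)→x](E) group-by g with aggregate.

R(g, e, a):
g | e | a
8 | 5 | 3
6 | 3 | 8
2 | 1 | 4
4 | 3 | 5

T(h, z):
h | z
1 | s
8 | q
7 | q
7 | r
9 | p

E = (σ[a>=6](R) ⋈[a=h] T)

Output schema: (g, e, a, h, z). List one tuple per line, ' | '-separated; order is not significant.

Row counts bottom-up:
  R → 4
  σ[a>=6](R) → 1
  T → 5
  (σ[a>=6](R) ⋈[a=h] T) → 1

== RESULT ==
g | e | a | h | z
6 | 3 | 8 | 8 | q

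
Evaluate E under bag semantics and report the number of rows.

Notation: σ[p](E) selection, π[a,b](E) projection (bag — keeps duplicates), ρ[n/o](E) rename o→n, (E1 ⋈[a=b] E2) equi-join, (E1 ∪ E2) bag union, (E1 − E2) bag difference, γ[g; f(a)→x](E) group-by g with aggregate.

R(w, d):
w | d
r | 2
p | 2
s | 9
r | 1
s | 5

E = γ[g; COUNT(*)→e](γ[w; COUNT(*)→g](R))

Stepwise |·|:
  R → 5
  γ[w; COUNT(*)→g](R) → 3
  γ[g; COUNT(*)→e](γ[w; COUNT(*)→g](R)) → 2

|E| = 2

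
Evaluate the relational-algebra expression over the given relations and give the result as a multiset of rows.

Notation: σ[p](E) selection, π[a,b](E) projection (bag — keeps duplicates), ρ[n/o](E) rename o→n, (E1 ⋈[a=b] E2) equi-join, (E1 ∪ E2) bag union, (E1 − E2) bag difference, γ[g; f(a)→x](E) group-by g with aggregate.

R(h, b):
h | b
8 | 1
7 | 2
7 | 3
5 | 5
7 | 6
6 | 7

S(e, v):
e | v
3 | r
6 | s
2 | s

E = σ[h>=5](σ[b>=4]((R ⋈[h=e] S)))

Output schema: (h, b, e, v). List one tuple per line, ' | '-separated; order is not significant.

Per-node cardinality:
  R → 6
  S → 3
  (R ⋈[h=e] S) → 1
  σ[b>=4]((R ⋈[h=e] S)) → 1
  σ[h>=5](σ[b>=4]((R ⋈[h=e] S))) → 1

== RESULT ==
h | b | e | v
6 | 7 | 6 | s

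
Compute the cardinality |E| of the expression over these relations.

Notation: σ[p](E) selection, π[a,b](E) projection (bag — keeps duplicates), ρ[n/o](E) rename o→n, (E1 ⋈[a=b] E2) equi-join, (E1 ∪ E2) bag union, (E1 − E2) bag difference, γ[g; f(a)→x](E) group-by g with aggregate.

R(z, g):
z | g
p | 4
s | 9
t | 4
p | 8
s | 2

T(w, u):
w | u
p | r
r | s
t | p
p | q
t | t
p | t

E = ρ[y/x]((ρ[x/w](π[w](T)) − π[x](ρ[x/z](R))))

Per-node cardinality:
  T → 6
  π[w](T) → 6
  ρ[x/w](π[w](T)) → 6
  R → 5
  ρ[x/z](R) → 5
  π[x](ρ[x/z](R)) → 5
  (ρ[x/w](π[w](T)) − π[x](ρ[x/z](R))) → 3
  ρ[y/x]((ρ[x/w](π[w](T)) − π[x](ρ[x/z](R)))) → 3

|E| = 3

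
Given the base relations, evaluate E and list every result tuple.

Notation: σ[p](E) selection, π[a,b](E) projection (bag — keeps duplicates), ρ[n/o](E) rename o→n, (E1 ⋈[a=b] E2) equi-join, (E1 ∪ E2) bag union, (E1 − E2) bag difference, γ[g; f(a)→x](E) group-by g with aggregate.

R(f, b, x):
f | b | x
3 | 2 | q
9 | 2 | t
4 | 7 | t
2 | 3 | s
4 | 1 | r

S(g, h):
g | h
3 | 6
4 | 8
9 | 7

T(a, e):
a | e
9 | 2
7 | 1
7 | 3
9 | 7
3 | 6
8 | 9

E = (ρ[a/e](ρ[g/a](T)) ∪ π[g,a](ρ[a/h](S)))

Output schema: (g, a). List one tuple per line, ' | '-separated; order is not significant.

Subexpression sizes:
  T → 6
  ρ[g/a](T) → 6
  ρ[a/e](ρ[g/a](T)) → 6
  S → 3
  ρ[a/h](S) → 3
  π[g,a](ρ[a/h](S)) → 3
  (ρ[a/e](ρ[g/a](T)) ∪ π[g,a](ρ[a/h](S))) → 9

== RESULT ==
g | a
3 | 6
3 | 6
4 | 8
7 | 1
7 | 3
8 | 9
9 | 2
9 | 7
9 | 7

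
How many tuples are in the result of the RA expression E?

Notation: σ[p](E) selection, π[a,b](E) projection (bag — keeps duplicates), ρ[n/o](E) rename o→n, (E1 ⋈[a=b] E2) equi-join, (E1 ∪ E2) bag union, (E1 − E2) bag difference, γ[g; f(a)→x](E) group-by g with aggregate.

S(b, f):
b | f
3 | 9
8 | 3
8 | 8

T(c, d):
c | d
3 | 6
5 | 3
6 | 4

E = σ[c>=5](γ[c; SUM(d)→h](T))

Stepwise |·|:
  T → 3
  γ[c; SUM(d)→h](T) → 3
  σ[c>=5](γ[c; SUM(d)→h](T)) → 2

|E| = 2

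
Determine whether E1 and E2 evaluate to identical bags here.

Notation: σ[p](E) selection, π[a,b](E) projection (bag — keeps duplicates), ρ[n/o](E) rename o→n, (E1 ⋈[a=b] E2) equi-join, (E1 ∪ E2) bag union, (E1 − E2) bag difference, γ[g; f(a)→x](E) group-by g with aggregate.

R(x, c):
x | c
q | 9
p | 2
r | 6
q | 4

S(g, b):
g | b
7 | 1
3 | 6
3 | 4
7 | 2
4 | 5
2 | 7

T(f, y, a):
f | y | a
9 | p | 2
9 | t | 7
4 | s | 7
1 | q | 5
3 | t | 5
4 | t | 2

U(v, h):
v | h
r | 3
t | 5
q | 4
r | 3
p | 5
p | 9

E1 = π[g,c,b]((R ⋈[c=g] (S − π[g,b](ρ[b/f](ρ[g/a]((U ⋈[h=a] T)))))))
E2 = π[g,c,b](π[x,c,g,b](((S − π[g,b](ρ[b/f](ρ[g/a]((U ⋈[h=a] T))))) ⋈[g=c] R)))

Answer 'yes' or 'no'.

E1 stepwise |·|:
  R → 4
  S → 6
  U → 6
  T → 6
  (U ⋈[h=a] T) → 4
  ρ[g/a]((U ⋈[h=a] T)) → 4
  ρ[b/f](ρ[g/a]((U ⋈[h=a] T))) → 4
  π[g,b](ρ[b/f](ρ[g/a]((U ⋈[h=a] T)))) → 4
  (S − π[g,b](ρ[b/f](ρ[g/a]((U ⋈[h=a] T))))) → 6
  (R ⋈[c=g] (S − π[g,b](ρ[b/f](ρ[g/a]((U ⋈[h=a] T)))))) → 2
  π[g,c,b]((R ⋈[c=g] (S − π[g,b](ρ[b/f](ρ[g/a]((U ⋈[h=a] T))))))) → 2
E2 stepwise |·|:
  S → 6
  U → 6
  T → 6
  (U ⋈[h=a] T) → 4
  ρ[g/a]((U ⋈[h=a] T)) → 4
  ρ[b/f](ρ[g/a]((U ⋈[h=a] T))) → 4
  π[g,b](ρ[b/f](ρ[g/a]((U ⋈[h=a] T)))) → 4
  (S − π[g,b](ρ[b/f](ρ[g/a]((U ⋈[h=a] T))))) → 6
  R → 4
  ((S − π[g,b](ρ[b/f](ρ[g/a]((U ⋈[h=a] T))))) ⋈[g=c] R) → 2
  π[x,c,g,b](((S − π[g,b](ρ[b/f](ρ[g/a]((U ⋈[h=a] T))))) ⋈[g=c] R)) → 2
  π[g,c,b](π[x,c,g,b](((S − π[g,b](ρ[b/f](ρ[g/a]((U ⋈[h=a] T))))) ⋈[g=c] R))) → 2

E1 and E2 produce the same multiset:
g | c | b
2 | 2 | 7
4 | 4 | 5

yes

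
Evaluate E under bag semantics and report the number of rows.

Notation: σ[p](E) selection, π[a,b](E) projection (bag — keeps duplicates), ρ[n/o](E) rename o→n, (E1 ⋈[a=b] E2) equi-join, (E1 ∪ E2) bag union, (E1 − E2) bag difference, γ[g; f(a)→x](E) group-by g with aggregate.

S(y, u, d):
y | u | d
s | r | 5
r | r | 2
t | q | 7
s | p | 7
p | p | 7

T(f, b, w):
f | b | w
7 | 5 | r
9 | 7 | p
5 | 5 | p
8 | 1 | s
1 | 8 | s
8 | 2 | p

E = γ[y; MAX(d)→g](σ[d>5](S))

Row counts bottom-up:
  S → 5
  σ[d>5](S) → 3
  γ[y; MAX(d)→g](σ[d>5](S)) → 3

|E| = 3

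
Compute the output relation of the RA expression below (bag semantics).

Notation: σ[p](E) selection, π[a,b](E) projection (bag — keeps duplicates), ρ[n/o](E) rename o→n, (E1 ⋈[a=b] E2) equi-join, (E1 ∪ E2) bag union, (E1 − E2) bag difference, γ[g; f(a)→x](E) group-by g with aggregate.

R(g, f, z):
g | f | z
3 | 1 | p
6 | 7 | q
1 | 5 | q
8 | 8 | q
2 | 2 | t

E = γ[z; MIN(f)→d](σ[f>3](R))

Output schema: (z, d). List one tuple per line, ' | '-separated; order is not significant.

Subexpression sizes:
  R → 5
  σ[f>3](R) → 3
  γ[z; MIN(f)→d](σ[f>3](R)) → 1

== RESULT ==
z | d
q | 5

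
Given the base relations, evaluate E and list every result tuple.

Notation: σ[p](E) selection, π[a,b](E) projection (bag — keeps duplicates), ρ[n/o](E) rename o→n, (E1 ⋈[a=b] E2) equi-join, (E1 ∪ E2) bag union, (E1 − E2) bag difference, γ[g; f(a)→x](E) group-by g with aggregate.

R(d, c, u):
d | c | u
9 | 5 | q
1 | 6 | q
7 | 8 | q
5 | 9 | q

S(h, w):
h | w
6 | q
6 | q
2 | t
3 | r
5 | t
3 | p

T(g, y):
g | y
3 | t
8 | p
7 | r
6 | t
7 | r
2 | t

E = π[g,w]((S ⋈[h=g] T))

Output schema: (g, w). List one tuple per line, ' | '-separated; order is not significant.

Row counts bottom-up:
  S → 6
  T → 6
  (S ⋈[h=g] T) → 5
  π[g,w]((S ⋈[h=g] T)) → 5

== RESULT ==
g | w
2 | t
3 | p
3 | r
6 | q
6 | q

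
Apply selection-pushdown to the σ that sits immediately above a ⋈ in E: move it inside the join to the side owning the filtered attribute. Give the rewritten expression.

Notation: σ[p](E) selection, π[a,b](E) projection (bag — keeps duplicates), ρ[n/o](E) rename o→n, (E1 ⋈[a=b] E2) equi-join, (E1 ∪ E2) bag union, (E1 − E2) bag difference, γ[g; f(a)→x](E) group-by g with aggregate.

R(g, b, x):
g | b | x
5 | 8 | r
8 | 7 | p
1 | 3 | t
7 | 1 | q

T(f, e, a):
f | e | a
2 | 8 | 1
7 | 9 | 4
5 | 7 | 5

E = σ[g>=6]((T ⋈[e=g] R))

σ filters on g, owned by the right side.
E' = (T ⋈[e=g] σ[g>=6](R))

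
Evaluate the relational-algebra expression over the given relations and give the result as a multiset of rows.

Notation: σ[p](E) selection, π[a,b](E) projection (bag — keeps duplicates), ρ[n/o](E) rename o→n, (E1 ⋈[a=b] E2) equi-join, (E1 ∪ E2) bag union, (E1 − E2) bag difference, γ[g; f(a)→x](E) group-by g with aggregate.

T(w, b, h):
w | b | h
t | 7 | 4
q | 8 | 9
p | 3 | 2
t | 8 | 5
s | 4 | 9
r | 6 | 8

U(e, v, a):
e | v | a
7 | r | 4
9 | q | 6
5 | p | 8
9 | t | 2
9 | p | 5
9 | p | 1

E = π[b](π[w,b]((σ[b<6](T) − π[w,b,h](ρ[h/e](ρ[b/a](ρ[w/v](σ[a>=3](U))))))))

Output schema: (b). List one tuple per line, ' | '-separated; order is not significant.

Per-node cardinality:
  T → 6
  σ[b<6](T) → 2
  U → 6
  σ[a>=3](U) → 4
  ρ[w/v](σ[a>=3](U)) → 4
  ρ[b/a](ρ[w/v](σ[a>=3](U))) → 4
  ρ[h/e](ρ[b/a](ρ[w/v](σ[a>=3](U)))) → 4
  π[w,b,h](ρ[h/e](ρ[b/a](ρ[w/v](σ[a>=3](U))))) → 4
  (σ[b<6](T) − π[w,b,h](ρ[h/e](ρ[b/a](ρ[w/v](σ[a>=3](U)))))) → 2
  π[w,b]((σ[b<6](T) − π[w,b,h](ρ[h/e](ρ[b/a](ρ[w/v](σ[a>=3](U))))))) → 2
  π[b](π[w,b]((σ[b<6](T) − π[w,b,h](ρ[h/e](ρ[b/a](ρ[w/v](σ[a>=3](U)))))))) → 2

== RESULT ==
b
3
4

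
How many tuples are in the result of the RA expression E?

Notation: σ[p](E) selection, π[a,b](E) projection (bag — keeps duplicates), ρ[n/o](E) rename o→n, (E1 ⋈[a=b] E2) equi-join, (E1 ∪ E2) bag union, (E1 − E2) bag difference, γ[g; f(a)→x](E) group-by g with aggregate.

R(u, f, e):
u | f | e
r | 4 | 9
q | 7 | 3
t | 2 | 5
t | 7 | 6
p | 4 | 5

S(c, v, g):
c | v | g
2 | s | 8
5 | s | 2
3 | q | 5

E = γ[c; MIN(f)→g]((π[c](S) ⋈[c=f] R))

Row counts bottom-up:
  S → 3
  π[c](S) → 3
  R → 5
  (π[c](S) ⋈[c=f] R) → 1
  γ[c; MIN(f)→g]((π[c](S) ⋈[c=f] R)) → 1

|E| = 1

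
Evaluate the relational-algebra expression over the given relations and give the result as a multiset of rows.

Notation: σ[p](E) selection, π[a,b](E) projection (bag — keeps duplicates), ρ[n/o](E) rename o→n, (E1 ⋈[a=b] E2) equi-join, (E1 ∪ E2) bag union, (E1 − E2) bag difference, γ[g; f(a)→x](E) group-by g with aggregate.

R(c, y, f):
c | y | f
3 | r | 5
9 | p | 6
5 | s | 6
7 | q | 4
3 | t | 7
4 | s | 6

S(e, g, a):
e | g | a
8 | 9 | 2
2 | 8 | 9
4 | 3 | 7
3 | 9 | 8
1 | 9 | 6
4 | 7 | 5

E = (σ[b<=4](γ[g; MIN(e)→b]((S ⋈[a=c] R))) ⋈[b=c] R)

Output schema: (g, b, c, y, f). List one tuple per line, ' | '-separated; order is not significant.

Per-node cardinality:
  S → 6
  R → 6
  (S ⋈[a=c] R) → 3
  γ[g; MIN(e)→b]((S ⋈[a=c] R)) → 3
  σ[b<=4](γ[g; MIN(e)→b]((S ⋈[a=c] R))) → 3
  R → 6
  (σ[b<=4](γ[g; MIN(e)→b]((S ⋈[a=c] R))) ⋈[b=c] R) → 2

== RESULT ==
g | b | c | y | f
3 | 4 | 4 | s | 6
7 | 4 | 4 | s | 6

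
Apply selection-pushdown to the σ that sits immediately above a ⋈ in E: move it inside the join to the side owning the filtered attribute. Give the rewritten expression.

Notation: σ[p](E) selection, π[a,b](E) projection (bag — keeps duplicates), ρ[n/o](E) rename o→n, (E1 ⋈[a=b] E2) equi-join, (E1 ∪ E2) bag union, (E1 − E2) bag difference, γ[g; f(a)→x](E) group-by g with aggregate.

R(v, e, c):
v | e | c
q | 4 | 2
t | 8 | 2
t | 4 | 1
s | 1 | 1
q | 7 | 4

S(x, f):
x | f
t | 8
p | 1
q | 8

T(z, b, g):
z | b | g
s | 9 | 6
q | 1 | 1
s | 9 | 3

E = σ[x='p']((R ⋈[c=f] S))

σ filters on x, owned by the right side.
E' = (R ⋈[c=f] σ[x='p'](S))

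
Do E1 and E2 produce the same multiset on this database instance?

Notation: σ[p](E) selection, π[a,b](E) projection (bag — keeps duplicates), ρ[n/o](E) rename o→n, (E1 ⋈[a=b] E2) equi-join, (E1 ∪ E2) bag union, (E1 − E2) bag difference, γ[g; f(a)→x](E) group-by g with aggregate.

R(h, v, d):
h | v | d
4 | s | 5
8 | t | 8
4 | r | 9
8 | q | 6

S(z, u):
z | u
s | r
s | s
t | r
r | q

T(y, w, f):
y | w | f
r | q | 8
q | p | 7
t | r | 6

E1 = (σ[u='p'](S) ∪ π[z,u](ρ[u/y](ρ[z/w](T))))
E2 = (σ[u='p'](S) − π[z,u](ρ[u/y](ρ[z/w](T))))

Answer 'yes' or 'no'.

E1 stepwise |·|:
  S → 4
  σ[u='p'](S) → 0
  T → 3
  ρ[z/w](T) → 3
  ρ[u/y](ρ[z/w](T)) → 3
  π[z,u](ρ[u/y](ρ[z/w](T))) → 3
  (σ[u='p'](S) ∪ π[z,u](ρ[u/y](ρ[z/w](T)))) → 3
E2 stepwise |·|:
  S → 4
  σ[u='p'](S) → 0
  T → 3
  ρ[z/w](T) → 3
  ρ[u/y](ρ[z/w](T)) → 3
  π[z,u](ρ[u/y](ρ[z/w](T))) → 3
  (σ[u='p'](S) − π[z,u](ρ[u/y](ρ[z/w](T)))) → 0

E1 result:
z | u
p | q
q | r
r | t
E2 result:
z | u
(0 rows)
Witness: ('r', 't') appears 1× in E1 but 0× in E2.

no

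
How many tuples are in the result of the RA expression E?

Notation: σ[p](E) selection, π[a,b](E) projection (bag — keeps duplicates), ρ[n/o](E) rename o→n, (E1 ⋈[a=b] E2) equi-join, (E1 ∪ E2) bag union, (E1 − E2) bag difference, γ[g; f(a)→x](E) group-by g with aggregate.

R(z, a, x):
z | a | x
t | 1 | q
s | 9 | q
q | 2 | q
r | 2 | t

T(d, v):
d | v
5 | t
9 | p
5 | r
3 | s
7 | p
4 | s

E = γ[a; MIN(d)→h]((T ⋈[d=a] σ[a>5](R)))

Per-node cardinality:
  T → 6
  R → 4
  σ[a>5](R) → 1
  (T ⋈[d=a] σ[a>5](R)) → 1
  γ[a; MIN(d)→h]((T ⋈[d=a] σ[a>5](R))) → 1

|E| = 1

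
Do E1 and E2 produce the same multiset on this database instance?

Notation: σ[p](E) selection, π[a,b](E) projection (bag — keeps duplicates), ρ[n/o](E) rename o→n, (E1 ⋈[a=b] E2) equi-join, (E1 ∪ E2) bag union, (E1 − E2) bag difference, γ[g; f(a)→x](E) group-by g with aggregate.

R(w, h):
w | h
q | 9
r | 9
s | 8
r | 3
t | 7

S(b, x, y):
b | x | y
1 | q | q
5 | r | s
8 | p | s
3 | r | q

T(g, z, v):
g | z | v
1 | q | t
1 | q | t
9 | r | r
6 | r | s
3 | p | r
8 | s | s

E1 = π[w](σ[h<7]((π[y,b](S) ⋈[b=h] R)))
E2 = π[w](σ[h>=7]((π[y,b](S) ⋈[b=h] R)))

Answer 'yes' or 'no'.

E1 subexpression sizes:
  S → 4
  π[y,b](S) → 4
  R → 5
  (π[y,b](S) ⋈[b=h] R) → 2
  σ[h<7]((π[y,b](S) ⋈[b=h] R)) → 1
  π[w](σ[h<7]((π[y,b](S) ⋈[b=h] R))) → 1
E2 subexpression sizes:
  S → 4
  π[y,b](S) → 4
  R → 5
  (π[y,b](S) ⋈[b=h] R) → 2
  σ[h>=7]((π[y,b](S) ⋈[b=h] R)) → 1
  π[w](σ[h>=7]((π[y,b](S) ⋈[b=h] R))) → 1

E1 result:
w
r
E2 result:
w
s
Witness: ('s',) appears 0× in E1 but 1× in E2.

no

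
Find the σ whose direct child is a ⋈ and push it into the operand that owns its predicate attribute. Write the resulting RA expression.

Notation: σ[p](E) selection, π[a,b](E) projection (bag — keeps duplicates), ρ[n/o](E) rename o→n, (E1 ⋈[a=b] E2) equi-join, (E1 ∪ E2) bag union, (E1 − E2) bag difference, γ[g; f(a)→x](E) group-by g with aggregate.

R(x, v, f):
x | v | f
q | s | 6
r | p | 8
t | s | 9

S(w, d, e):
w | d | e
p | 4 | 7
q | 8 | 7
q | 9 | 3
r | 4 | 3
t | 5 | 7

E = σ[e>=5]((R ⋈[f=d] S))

σ filters on e, owned by the right side.
E' = (R ⋈[f=d] σ[e>=5](S))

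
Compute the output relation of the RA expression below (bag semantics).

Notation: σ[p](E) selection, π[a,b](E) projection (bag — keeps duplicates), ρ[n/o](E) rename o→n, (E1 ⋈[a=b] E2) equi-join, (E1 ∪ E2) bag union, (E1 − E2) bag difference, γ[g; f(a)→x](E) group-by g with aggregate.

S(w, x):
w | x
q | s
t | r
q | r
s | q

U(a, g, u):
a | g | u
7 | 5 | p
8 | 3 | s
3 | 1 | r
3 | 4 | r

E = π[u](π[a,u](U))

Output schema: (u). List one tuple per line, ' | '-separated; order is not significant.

Per-node cardinality:
  U → 4
  π[a,u](U) → 4
  π[u](π[a,u](U)) → 4

== RESULT ==
u
p
r
r
s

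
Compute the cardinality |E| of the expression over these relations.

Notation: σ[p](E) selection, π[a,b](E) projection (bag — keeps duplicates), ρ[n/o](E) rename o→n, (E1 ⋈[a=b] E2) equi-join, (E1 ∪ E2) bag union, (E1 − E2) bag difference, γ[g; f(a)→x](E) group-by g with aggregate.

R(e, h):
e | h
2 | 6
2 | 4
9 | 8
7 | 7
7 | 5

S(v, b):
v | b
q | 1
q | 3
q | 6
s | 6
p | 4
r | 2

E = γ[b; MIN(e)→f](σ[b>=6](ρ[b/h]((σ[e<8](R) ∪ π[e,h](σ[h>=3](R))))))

Subexpression sizes:
  R → 5
  σ[e<8](R) → 4
  R → 5
  σ[h>=3](R) → 5
  π[e,h](σ[h>=3](R)) → 5
  (σ[e<8](R) ∪ π[e,h](σ[h>=3](R))) → 9
  ρ[b/h]((σ[e<8](R) ∪ π[e,h](σ[h>=3](R)))) → 9
  σ[b>=6](ρ[b/h]((σ[e<8](R) ∪ π[e,h](σ[h>=3](R))))) → 5
  γ[b; MIN(e)→f](σ[b>=6](ρ[b/h]((σ[e<8](R) ∪ π[e,h](σ[h>=3](R)))))) → 3

|E| = 3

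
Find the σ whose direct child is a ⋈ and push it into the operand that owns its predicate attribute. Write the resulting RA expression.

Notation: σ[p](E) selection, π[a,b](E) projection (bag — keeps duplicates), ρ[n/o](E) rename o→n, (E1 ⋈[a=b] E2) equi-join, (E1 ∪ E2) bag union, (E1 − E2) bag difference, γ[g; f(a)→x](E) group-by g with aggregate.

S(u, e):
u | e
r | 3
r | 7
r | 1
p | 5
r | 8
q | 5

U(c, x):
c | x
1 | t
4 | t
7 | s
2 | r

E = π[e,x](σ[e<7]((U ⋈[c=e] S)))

σ filters on e, owned by the right side.
E' = π[e,x]((U ⋈[c=e] σ[e<7](S)))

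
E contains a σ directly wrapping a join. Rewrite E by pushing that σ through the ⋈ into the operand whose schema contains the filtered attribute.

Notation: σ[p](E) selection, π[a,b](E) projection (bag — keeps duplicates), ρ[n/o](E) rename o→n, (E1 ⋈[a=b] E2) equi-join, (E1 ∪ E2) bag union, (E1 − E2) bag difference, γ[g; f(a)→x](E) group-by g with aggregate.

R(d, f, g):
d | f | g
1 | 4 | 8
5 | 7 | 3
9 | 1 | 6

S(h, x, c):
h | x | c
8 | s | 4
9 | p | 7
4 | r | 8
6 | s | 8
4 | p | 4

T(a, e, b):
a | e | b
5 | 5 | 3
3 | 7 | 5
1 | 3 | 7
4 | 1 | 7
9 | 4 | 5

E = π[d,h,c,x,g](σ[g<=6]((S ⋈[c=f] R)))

σ filters on g, owned by the right side.
E' = π[d,h,c,x,g]((S ⋈[c=f] σ[g<=6](R)))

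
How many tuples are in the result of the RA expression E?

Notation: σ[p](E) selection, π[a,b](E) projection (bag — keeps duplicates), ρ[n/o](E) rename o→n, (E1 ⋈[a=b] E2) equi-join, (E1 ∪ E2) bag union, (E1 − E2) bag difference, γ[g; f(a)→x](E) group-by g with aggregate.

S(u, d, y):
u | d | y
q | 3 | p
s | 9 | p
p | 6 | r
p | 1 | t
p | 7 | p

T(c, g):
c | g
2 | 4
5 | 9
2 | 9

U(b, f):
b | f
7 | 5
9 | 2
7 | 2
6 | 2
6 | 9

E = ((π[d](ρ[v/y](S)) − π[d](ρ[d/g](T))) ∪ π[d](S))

Stepwise |·|:
  S → 5
  ρ[v/y](S) → 5
  π[d](ρ[v/y](S)) → 5
  T → 3
  ρ[d/g](T) → 3
  π[d](ρ[d/g](T)) → 3
  (π[d](ρ[v/y](S)) − π[d](ρ[d/g](T))) → 4
  S → 5
  π[d](S) → 5
  ((π[d](ρ[v/y](S)) − π[d](ρ[d/g](T))) ∪ π[d](S)) → 9

|E| = 9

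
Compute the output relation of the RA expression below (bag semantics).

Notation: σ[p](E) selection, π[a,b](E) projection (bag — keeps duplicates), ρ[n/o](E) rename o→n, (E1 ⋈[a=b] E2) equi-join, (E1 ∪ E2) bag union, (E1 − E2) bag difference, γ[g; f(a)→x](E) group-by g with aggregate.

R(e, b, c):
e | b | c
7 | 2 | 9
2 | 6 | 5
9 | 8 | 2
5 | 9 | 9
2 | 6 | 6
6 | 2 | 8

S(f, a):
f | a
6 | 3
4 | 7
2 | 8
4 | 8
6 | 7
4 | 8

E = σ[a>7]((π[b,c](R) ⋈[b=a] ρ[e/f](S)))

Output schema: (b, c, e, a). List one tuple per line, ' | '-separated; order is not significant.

Per-node cardinality:
  R → 6
  π[b,c](R) → 6
  S → 6
  ρ[e/f](S) → 6
  (π[b,c](R) ⋈[b=a] ρ[e/f](S)) → 3
  σ[a>7]((π[b,c](R) ⋈[b=a] ρ[e/f](S))) → 3

== RESULT ==
b | c | e | a
8 | 2 | 2 | 8
8 | 2 | 4 | 8
8 | 2 | 4 | 8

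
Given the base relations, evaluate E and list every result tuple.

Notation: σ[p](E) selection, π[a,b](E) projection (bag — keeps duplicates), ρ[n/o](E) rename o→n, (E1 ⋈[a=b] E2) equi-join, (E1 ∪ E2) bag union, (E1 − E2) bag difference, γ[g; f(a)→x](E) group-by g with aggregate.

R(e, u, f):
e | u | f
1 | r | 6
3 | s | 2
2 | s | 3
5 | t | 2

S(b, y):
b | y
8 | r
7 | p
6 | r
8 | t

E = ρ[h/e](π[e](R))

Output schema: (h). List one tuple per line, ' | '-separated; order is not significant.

Stepwise |·|:
  R → 4
  π[e](R) → 4
  ρ[h/e](π[e](R)) → 4

== RESULT ==
h
1
2
3
5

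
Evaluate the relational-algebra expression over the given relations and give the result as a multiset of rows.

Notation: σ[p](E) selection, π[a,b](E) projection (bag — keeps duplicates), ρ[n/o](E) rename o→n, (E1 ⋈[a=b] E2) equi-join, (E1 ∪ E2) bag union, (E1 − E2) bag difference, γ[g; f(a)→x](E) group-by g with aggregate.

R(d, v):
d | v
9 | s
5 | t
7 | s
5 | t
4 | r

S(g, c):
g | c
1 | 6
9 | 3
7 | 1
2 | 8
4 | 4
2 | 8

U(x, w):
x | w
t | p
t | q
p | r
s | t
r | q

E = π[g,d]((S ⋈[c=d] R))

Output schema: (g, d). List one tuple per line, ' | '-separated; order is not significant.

Row counts bottom-up:
  S → 6
  R → 5
  (S ⋈[c=d] R) → 1
  π[g,d]((S ⋈[c=d] R)) → 1

== RESULT ==
g | d
4 | 4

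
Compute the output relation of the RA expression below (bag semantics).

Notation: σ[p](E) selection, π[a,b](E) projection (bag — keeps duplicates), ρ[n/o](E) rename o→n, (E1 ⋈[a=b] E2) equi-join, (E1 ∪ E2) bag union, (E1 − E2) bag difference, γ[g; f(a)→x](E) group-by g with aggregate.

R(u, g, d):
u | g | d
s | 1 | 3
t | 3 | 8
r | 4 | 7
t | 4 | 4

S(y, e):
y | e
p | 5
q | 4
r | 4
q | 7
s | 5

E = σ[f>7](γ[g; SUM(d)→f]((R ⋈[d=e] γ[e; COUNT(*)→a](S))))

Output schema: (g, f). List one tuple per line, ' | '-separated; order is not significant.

Stepwise |·|:
  R → 4
  S → 5
  γ[e; COUNT(*)→a](S) → 3
  (R ⋈[d=e] γ[e; COUNT(*)→a](S)) → 2
  γ[g; SUM(d)→f]((R ⋈[d=e] γ[e; COUNT(*)→a](S))) → 1
  σ[f>7](γ[g; SUM(d)→f]((R ⋈[d=e] γ[e; COUNT(*)→a](S)))) → 1

== RESULT ==
g | f
4 | 11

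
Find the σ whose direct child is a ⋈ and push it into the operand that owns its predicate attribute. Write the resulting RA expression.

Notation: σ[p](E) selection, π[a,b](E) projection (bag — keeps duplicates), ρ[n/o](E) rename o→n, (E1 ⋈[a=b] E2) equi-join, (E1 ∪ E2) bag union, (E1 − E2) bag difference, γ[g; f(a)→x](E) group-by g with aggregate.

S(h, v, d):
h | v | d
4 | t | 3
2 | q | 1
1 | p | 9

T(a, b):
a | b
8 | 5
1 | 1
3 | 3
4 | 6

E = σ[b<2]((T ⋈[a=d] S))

σ filters on b, owned by the left side.
E' = (σ[b<2](T) ⋈[a=d] S)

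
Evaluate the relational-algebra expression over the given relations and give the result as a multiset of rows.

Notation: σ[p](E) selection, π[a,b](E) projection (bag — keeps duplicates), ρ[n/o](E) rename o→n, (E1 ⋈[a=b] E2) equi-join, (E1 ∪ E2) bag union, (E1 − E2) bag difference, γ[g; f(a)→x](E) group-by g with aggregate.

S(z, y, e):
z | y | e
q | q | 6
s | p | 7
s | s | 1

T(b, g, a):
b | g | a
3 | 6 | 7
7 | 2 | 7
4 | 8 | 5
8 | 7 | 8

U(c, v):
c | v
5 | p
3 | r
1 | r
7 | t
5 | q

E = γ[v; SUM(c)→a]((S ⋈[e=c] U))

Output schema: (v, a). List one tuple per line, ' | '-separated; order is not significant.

Stepwise |·|:
  S → 3
  U → 5
  (S ⋈[e=c] U) → 2
  γ[v; SUM(c)→a]((S ⋈[e=c] U)) → 2

== RESULT ==
v | a
r | 1
t | 7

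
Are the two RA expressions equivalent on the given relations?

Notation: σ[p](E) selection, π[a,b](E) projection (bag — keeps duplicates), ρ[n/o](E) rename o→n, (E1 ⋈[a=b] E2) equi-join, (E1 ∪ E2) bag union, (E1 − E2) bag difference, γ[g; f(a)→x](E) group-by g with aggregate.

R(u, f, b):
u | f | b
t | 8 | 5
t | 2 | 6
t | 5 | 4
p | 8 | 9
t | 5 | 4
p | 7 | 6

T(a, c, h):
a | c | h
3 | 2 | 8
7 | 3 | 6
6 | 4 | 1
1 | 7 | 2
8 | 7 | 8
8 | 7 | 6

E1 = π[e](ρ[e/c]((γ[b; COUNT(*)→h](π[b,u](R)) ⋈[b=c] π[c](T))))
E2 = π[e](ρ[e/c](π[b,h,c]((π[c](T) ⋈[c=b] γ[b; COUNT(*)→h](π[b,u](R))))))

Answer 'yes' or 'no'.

E1 per-node cardinality:
  R → 6
  π[b,u](R) → 6
  γ[b; COUNT(*)→h](π[b,u](R)) → 4
  T → 6
  π[c](T) → 6
  (γ[b; COUNT(*)→h](π[b,u](R)) ⋈[b=c] π[c](T)) → 1
  ρ[e/c]((γ[b; COUNT(*)→h](π[b,u](R)) ⋈[b=c] π[c](T))) → 1
  π[e](ρ[e/c]((γ[b; COUNT(*)→h](π[b,u](R)) ⋈[b=c] π[c](T)))) → 1
E2 per-node cardinality:
  T → 6
  π[c](T) → 6
  R → 6
  π[b,u](R) → 6
  γ[b; COUNT(*)→h](π[b,u](R)) → 4
  (π[c](T) ⋈[c=b] γ[b; COUNT(*)→h](π[b,u](R))) → 1
  π[b,h,c]((π[c](T) ⋈[c=b] γ[b; COUNT(*)→h](π[b,u](R)))) → 1
  ρ[e/c](π[b,h,c]((π[c](T) ⋈[c=b] γ[b; COUNT(*)→h](π[b,u](R))))) → 1
  π[e](ρ[e/c](π[b,h,c]((π[c](T) ⋈[c=b] γ[b; COUNT(*)→h](π[b,u](R)))))) → 1

E1 and E2 produce the same multiset:
e
4

yes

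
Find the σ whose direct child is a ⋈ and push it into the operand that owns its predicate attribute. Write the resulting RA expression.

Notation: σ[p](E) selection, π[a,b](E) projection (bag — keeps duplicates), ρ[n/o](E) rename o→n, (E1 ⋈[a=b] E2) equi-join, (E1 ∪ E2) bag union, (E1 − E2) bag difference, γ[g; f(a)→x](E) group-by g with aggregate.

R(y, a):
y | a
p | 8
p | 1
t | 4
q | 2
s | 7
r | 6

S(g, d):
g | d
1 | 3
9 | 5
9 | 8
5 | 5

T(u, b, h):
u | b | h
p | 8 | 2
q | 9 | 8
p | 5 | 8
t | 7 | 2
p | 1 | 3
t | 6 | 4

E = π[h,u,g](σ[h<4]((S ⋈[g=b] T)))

σ filters on h, owned by the right side.
E' = π[h,u,g]((S ⋈[g=b] σ[h<4](T)))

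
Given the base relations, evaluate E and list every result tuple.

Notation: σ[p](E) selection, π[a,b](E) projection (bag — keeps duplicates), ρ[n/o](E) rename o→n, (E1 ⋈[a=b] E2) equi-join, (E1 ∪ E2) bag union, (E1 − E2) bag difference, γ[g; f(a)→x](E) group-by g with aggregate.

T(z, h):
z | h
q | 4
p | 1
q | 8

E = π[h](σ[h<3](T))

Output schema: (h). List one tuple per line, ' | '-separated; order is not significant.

Stepwise |·|:
  T → 3
  σ[h<3](T) → 1
  π[h](σ[h<3](T)) → 1

== RESULT ==
h
1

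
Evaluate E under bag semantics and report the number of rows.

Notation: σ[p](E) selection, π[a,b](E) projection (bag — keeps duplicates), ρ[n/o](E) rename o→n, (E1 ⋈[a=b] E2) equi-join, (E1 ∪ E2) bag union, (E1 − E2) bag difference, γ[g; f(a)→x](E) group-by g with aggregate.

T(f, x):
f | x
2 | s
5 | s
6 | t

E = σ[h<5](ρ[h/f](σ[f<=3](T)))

Row counts bottom-up:
  T → 3
  σ[f<=3](T) → 1
  ρ[h/f](σ[f<=3](T)) → 1
  σ[h<5](ρ[h/f](σ[f<=3](T))) → 1

|E| = 1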